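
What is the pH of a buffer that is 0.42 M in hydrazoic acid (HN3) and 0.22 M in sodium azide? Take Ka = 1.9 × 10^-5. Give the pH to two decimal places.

pKa = −log(1.9 × 10^-5) = 4.721
Henderson–Hasselbalch: pH = pKa + log([N3-]/[HN3]) = 4.721 + log(0.22/0.42)
pH = 4.721 + (-0.281) = 4.44

pH = 4.44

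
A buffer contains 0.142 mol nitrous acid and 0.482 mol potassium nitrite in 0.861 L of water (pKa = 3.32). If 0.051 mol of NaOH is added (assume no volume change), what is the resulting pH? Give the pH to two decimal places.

After neutralization: n(HNO2) = 0.091 mol, n(NO2-) = 0.533 mol.
pH = pKa + log(n_NO2-/n_HNO2) = 3.32 + log(0.533/0.091) = 3.32 + (+0.768)

pH = 4.09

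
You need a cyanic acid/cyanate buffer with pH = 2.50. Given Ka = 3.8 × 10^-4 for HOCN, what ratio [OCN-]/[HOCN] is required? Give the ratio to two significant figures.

ratio = 0.12

pKa = -log(3.8 × 10^-4) = 3.420
pH = pKa + log(r) ⇒ log(r) = 2.50 − 3.420 = -0.920
r = [OCN-]/[HOCN] = 10^(-0.920) = 0.12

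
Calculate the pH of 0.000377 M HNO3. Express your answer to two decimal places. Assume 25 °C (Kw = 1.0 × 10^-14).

pH = 3.42

HNO3 is a strong acid and dissociates completely, so [H+] = 0.000377 M.
pH = -log(0.000377) = 3.42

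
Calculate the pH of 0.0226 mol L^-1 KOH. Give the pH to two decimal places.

pH = 12.35

KOH is a strong base; [OH-] = 0.0226 M.
pOH = -log(0.0226) = 1.65
pH = 14.00 - 1.65 = 12.35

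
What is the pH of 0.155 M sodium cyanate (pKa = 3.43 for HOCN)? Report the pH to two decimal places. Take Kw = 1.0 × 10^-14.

pH = 8.31

OCN- is the conjugate base of the weak acid HOCN.
Ka = 10^(−3.43) = 3.72 × 10^-4
Kb = Kw/Ka = 1.0×10^-14 / 3.72 × 10^-4 = 2.69 × 10^-11
From the ICE table, Kb = [OH-]²/(0.155 − [OH-]) = 2.69 × 10^-11.
Since Kb ≪ C₀, [OH-] ≈ √(Kb·C₀) = 2.04 × 10^-6 M.
pOH = 5.69, so pH = 14.00 − pOH = 8.31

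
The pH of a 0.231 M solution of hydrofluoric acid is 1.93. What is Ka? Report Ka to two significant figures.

[H+] = 10^(-1.93) = 1.17 × 10^-2 M
At equilibrium [HA] = 0.231 − 1.17 × 10^-2 = 2.19 × 10^-1 M
Ka = [H+][A-]/[HA] = (1.17 × 10^-2)² / 2.19 × 10^-1 = 6.3 × 10^-4

Ka = 6.3 × 10^-4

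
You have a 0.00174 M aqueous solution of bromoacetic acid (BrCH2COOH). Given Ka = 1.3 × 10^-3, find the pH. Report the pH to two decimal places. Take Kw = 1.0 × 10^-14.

BrCH2COOH ⇌ BrCH2COO- + H+
Ka = [H+]²/(0.00174 − [H+]) = 1.3 × 10^-3
[H+] is not negligible relative to C₀; solve [H+]² + 0.0013·[H+] − 2.26e-06 = 0.
[H+] = [−0.0013 + √(0.0013² + 9.05e-06)]/2 = 9.88 × 10^-4 M
pH = −log(9.88 × 10^-4) = 3.01

pH = 3.01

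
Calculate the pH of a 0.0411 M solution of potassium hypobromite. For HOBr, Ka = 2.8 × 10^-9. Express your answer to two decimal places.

OBr- is the conjugate base of the weak acid HOBr.
Kb = Kw/Ka = 1.0×10^-14 / 2.8 × 10^-9 = 3.57 × 10^-6
From the ICE table, Kb = x²/(0.0411 − x) = 3.57 × 10^-6.
Neglecting x in the denominator: x = √(3.57 × 10^-6 × 0.0411) = 3.83 × 10^-4 M
pOH = −log(3.83 × 10^-4) = 3.42; pH = 14.00 − 3.42 = 10.58

pH = 10.58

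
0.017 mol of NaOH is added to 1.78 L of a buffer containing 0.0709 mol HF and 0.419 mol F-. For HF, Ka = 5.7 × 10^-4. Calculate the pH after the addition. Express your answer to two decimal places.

After neutralization: n(HF) = 0.0539 mol, n(F-) = 0.436 mol.
pKa = −log(5.7 × 10^-4) = 3.244
pH = pKa + log(n_F-/n_HF) = 3.244 + log(0.436/0.0539) = 3.244 + (+0.908)

pH = 4.15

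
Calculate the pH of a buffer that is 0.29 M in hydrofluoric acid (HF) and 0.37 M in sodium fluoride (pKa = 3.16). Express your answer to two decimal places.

pH = 3.27

pH = pKa + log([A⁻]/[HA]) = 3.16 + log(0.37/0.29)
pH = 3.16 + (+0.106) = 3.27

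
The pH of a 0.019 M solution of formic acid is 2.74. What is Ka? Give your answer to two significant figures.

Ka = 1.9 × 10^-4

[H+] = 10^(-2.74) = 1.82 × 10^-3 M
At equilibrium [HA] = 0.019 − 1.82 × 10^-3 = 1.72 × 10^-2 M
Ka = [H+][A-]/[HA] = (1.82 × 10^-3)² / 1.72 × 10^-2 = 1.9 × 10^-4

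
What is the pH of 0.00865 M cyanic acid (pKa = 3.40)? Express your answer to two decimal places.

pH = 2.78

HOCN ⇌ OCN- + H+
Ka = 10^(−3.40) = 3.98 × 10^-4
From the ICE table, Ka = [H+]²/(0.00865 − [H+]) = 3.98 × 10^-4.
[H+] is not negligible relative to C₀; solve [H+]² + 0.000398·[H+] − 3.44e-06 = 0.
[H+] = [−0.000398 + √(0.000398² + 1.38e-05)]/2 = 1.67 × 10^-3 M
pH = −log[H+] = −log(1.67 × 10^-3) = 2.78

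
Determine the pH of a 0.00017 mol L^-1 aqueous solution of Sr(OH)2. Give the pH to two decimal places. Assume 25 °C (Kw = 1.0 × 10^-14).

pH = 10.53

Sr(OH)2 is a strong base (each formula unit releases 2 OH-); [OH-] = 0.00034 M.
pOH = -log(0.00034) = 3.47
pH = 14.00 - 3.47 = 10.53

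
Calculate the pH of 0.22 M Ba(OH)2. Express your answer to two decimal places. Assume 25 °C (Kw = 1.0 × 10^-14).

Ba(OH)2 is a strong base (each formula unit releases 2 OH-); [OH-] = 0.44 M.
pOH = -log(0.44) = 0.36
pH = 14.00 - 0.36 = 13.64

pH = 13.64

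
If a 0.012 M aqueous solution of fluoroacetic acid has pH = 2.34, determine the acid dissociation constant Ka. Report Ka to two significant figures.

Ka = 2.8 × 10^-3

[H+] = 10^(-2.34) = 4.57 × 10^-3 M
At equilibrium [HA] = 0.012 − 4.57 × 10^-3 = 7.43 × 10^-3 M
Ka = [H+][A-]/[HA] = (4.57 × 10^-3)² / 7.43 × 10^-3 = 2.8 × 10^-3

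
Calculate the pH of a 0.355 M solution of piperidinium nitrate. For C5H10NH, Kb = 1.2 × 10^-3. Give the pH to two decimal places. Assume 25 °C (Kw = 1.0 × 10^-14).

pH = 5.76

C5H10NH2+ is the conjugate acid of the weak base C5H10NH.
Ka = Kw/Kb = 1.0×10^-14 / 1.2 × 10^-3 = 8.33 × 10^-12
From the ICE table, Ka = [H+]²/(0.355 − [H+]) = 8.33 × 10^-12.
Assume [H+] ≪ 0.355: [H+] ≈ √(8.33 × 10^-12 × 0.355) = 1.72 × 10^-6 M
pH = −log(1.72 × 10^-6) = 5.76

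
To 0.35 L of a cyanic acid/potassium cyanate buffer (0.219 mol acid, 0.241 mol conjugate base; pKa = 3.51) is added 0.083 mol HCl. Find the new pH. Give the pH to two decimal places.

After neutralization: n(HOCN) = 0.302 mol, n(OCN-) = 0.158 mol.
pH = pKa + log([A⁻]/[HA]) = 3.51 + log(0.158/0.302) = 3.51 -0.281

pH = 3.23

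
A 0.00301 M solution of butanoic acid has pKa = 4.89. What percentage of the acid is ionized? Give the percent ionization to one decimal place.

CH3(CH2)2COOH ⇌ CH3(CH2)2COO- + H+; let x = [H+] at equilibrium.
Ka = 10^(−4.89) = 1.29 × 10^-5
Solve x² + 1.29e-05x − 3.88e-08 = 0 → x = 1.91 × 10^-4 M
Fraction ionized = 1.91 × 10^-4 / 0.00301 = 0.0635 → 6.3%

6.3%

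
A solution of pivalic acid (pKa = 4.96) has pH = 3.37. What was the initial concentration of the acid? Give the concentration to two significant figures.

[H+] = 10^(-3.37) = 4.27 × 10^-4 M = x
Ka = 10^(−4.96) = 1.10 × 10^-5
Ka = x²/(C₀ − x) ⇒ C₀ = x + x²/Ka
C₀ = 4.27 × 10^-4 + (4.27 × 10^-4)²/(1.10 × 10^-5) = 1.70 × 10^-2 M

C₀ = 1.7 × 10^-2 M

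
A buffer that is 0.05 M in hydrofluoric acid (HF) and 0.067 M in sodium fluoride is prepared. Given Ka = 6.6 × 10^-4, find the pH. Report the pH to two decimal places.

pKa = −log(6.6 × 10^-4) = 3.180
pH = pKa + log([A⁻]/[HA]) = 3.180 + log(0.067/0.05)
pH = 3.180 + (+0.127) = 3.31

pH = 3.31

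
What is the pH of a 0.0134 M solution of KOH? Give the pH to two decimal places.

pH = 12.13

KOH is a strong base; [OH-] = 0.0134 M.
pOH = -log(0.0134) = 1.87
pH = 14.00 - 1.87 = 12.13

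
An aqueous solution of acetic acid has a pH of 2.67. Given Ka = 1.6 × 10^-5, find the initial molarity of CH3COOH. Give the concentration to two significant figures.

[H+] = 10^(-2.67) = 2.14 × 10^-3 M = x
Ka = x²/(C₀ − x) ⇒ C₀ = x + x²/Ka
C₀ = 2.14 × 10^-3 + (2.14 × 10^-3)²/(1.6 × 10^-5) = 2.88 × 10^-1 M

C₀ = 2.9 × 10^-1 M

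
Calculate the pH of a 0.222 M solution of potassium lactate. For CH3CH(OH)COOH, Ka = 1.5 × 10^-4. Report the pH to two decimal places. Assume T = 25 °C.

pH = 8.59

CH3CH(OH)COO- is the conjugate base of the weak acid CH3CH(OH)COOH.
Kb = Kw/Ka = 1.0×10^-14 / 1.5 × 10^-4 = 6.67 × 10^-11
Let x = [OH-] at equilibrium. Kb = x²/(0.222 − x).
Assume x ≪ 0.222: x ≈ √(6.67 × 10^-11 × 0.222) = 3.85 × 10^-6 M
pOH = 5.41, so pH = 14.00 − pOH = 8.59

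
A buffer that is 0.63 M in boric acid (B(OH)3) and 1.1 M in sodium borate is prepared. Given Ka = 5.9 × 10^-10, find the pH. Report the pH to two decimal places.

pKa = −log(5.9 × 10^-10) = 9.229
Using pH = pKa + log([base]/[acid]) with [base]/[acid] = 1.1/0.63:
pH = 9.229 + (+0.242) = 9.47

pH = 9.47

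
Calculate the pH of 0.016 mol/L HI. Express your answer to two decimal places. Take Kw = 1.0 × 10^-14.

HI is a strong acid and dissociates completely, so [H+] = 0.016 M.
pH = -log(0.016) = 1.80

pH = 1.80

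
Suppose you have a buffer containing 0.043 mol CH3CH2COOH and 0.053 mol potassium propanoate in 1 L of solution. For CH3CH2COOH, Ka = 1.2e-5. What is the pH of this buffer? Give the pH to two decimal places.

pH = 5.01

pKa = −log(1.2 × 10^-5) = 4.921
Henderson–Hasselbalch: pH = pKa + log([CH3CH2COO-]/[CH3CH2COOH]) = 4.921 + log(0.053/0.043)
pH = 4.921 + (+0.091) = 5.01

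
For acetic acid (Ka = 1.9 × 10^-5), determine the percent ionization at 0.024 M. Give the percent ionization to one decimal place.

CH3COOH ⇌ CH3COO- + H+; let x = [H+] at equilibrium.
x ≈ √(Ka·C₀) = √(1.9 × 10^-5 × 0.024) = 6.75 × 10^-4 M
% ionization = x/C₀ × 100% = 6.75 × 10^-4/0.024 × 100% = 2.8%

2.8%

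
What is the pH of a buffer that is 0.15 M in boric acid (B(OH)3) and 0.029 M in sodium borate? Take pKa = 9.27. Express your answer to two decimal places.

pH = 8.56

Henderson–Hasselbalch: pH = pKa + log([B(OH)4-]/[B(OH)3]) = 9.27 + log(0.029/0.15)
pH = 9.27 + (-0.714) = 8.56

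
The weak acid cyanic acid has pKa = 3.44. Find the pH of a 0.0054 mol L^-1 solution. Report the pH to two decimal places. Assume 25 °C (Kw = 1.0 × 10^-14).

HOCN ⇌ OCN- + H+
Ka = 10^(−3.44) = 3.63 × 10^-4
From the ICE table, Ka = [H+]²/(0.0054 − [H+]) = 3.63 × 10^-4.
The 5% rule fails; solving [H+]² + Ka·[H+] − Ka·C₀ = 0 exactly:
[H+] = [−0.000363 + √(0.000363² + 7.84e-06)]/2 = 1.23 × 10^-3 M
pH = −log(1.23 × 10^-3) = 2.91

pH = 2.91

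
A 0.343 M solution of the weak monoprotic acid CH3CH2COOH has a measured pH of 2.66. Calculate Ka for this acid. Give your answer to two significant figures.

[H+] = 10^(-2.66) = 2.19 × 10^-3 M
At equilibrium [HA] = 0.343 − 2.19 × 10^-3 = 3.41 × 10^-1 M
Ka = [H+][A-]/[HA] = (2.19 × 10^-3)² / 3.41 × 10^-1 = 1.4 × 10^-5

Ka = 1.4 × 10^-5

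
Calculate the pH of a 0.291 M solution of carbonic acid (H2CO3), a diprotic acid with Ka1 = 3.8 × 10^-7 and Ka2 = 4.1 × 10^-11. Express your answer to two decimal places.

Since Ka1 ≫ Ka2, the first ionization dominates [H+].
Ka1 = x²/(0.291 − x) = 3.8 × 10^-7
x ≈ √(3.8 × 10^-7 × 0.291) = 3.33 × 10^-4 M
pH = −log(3.33 × 10^-4) = 3.48

pH = 3.48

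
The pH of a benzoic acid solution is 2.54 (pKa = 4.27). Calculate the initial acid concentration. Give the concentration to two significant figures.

C₀ = 1.6 × 10^-1 M

[H+] = 10^(-2.54) = 2.88 × 10^-3 M = x
Ka = 10^(−4.27) = 5.37 × 10^-5
Ka = x²/(C₀ − x) ⇒ C₀ = x + x²/Ka
C₀ = 2.88 × 10^-3 + (2.88 × 10^-3)²/(5.37 × 10^-5) = 1.57 × 10^-1 M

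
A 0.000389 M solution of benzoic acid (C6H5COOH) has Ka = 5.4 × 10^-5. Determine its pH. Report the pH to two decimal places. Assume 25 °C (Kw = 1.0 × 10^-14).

C6H5COOH ⇌ C6H5COO- + H+
Ka = [H+]²/(0.000389 − [H+]) = 5.4 × 10^-5
[H+] is not negligible relative to C₀; solve [H+]² + 5.4e-05·[H+] − 2.1e-08 = 0.
[H+] = [−5.4e-05 + √(5.4e-05² + 8.4e-08)]/2 = 1.20 × 10^-4 M
pH = −log(1.20 × 10^-4) = 3.92

pH = 3.92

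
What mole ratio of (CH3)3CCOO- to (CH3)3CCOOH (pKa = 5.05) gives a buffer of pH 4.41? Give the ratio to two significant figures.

pH = pKa + log(r) ⇒ log(r) = 4.41 − 5.05 = -0.64
r = [(CH3)3CCOO-]/[(CH3)3CCOOH] = 10^(-0.64) = 0.229

ratio = 0.23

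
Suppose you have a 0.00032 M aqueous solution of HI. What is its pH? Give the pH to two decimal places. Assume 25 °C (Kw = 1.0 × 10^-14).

HI is a strong acid and dissociates completely, so [H+] = 0.00032 M.
pH = -log(0.00032) = 3.49

pH = 3.49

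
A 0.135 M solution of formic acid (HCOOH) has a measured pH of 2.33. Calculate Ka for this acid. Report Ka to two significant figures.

[H+] = 10^(-2.33) = 4.68 × 10^-3 M
At equilibrium [HA] = 0.135 − 4.68 × 10^-3 = 1.30 × 10^-1 M
Ka = [H+][A-]/[HA] = (4.68 × 10^-3)² / 1.30 × 10^-1 = 1.7 × 10^-4

Ka = 1.7 × 10^-4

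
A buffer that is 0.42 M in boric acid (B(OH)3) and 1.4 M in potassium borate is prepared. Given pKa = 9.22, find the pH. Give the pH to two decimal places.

Using pH = pKa + log([base]/[acid]) with [base]/[acid] = 1.4/0.42:
pH = 9.22 + (+0.523) = 9.74

pH = 9.74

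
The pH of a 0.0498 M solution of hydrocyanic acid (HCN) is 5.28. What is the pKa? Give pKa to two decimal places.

[H+] = 10^(-5.28) = 5.25 × 10^-6 M
At equilibrium [HA] = 0.0498 − 5.25 × 10^-6 = 4.98 × 10^-2 M
Ka = [H+][A-]/[HA] = (5.25 × 10^-6)² / 4.98 × 10^-2 = 5.53 × 10^-10
pKa = -log(5.53 × 10^-10) = 9.26

pKa = 9.26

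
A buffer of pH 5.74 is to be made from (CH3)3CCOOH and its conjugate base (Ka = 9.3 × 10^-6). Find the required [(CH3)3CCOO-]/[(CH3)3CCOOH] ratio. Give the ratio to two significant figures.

ratio = 5.1

pKa = -log(9.3 × 10^-6) = 5.032
pH = pKa + log(r) ⇒ log(r) = 5.74 − 5.032 = +0.708
r = [(CH3)3CCOO-]/[(CH3)3CCOOH] = 10^(+0.708) = 5.11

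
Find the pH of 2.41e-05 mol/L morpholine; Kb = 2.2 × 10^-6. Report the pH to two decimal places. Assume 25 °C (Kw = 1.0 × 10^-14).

C4H8ONH + H2O ⇌ C4H8ONH2+ + OH-
From the ICE table, Kb = [OH-]²/(2.41e-05 − [OH-]) = 2.2 × 10^-6.
The 5% rule fails; solving [OH-]² + Kb·[OH-] − Kb·C₀ = 0 exactly:
[OH-] = (−Kb + √(Kb² + 4·Kb·C₀))/2 = 6.26 × 10^-6 M
pOH = 5.20, so pH = 14.00 − pOH = 8.80

pH = 8.80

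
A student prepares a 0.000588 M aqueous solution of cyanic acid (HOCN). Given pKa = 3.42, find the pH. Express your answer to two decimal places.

pH = 3.50

HOCN ⇌ OCN- + H+
Ka = 10^(−3.42) = 3.80 × 10^-4
Ka = [H+]²/(0.000588 − [H+]) = 3.80 × 10^-4
[H+] is not negligible relative to C₀; solve [H+]² + 0.00038·[H+] − 2.23e-07 = 0.
[H+] = (−Ka + √(Ka² + 4·Ka·C₀))/2 = 3.19 × 10^-4 M
pH = −log(3.19 × 10^-4) = 3.50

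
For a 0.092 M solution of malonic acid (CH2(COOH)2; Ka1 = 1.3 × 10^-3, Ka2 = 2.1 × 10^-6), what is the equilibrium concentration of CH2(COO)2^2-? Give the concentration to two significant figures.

First ionization gives [H+] ≈ [CH2(COOH)COO-] = 1.03 × 10^-2 M.
Second step: Ka2 = [H+][CH2(COO)2^2-]/[CH2(COOH)COO-] ≈ [CH2(COO)2^2-] (since [H+] ≈ [CH2(COOH)COO-]).
So [CH2(COO)2^2-] ≈ Ka2.

2.1 × 10^-6 M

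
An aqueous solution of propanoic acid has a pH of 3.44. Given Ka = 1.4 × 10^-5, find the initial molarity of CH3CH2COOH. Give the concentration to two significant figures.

C₀ = 9.8 × 10^-3 M

[H+] = 10^(-3.44) = 3.63 × 10^-4 M = x
Ka = x²/(C₀ − x) ⇒ C₀ = x + x²/Ka
C₀ = 3.63 × 10^-4 + (3.63 × 10^-4)²/(1.4 × 10^-5) = 9.78 × 10^-3 M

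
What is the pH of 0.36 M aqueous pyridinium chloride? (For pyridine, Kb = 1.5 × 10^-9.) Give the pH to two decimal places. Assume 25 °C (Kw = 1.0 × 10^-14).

C5H5NH+ is the conjugate acid of the weak base C5H5N.
Ka = Kw/Kb = 1.0×10^-14 / 1.5 × 10^-9 = 6.67 × 10^-6
Let x = [H+] at equilibrium. Ka = x²/(0.36 − x).
Assume x ≪ 0.36: x ≈ √(6.67 × 10^-6 × 0.36) = 1.55 × 10^-3 M
Check: 0.43% ionized — well under 5%, approximation valid.
pH = −log[H+] = −log(1.55 × 10^-3) = 2.81

pH = 2.81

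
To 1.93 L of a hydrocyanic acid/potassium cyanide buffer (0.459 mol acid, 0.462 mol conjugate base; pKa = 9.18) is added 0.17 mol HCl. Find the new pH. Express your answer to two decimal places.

pH = 8.85

Added H+ converts CN- to HCN: HCN → 0.629 mol, CN- → 0.292 mol.
pH = pKa + log(n_CN-/n_HCN) = 9.18 + log(0.292/0.629) = 9.18 + (-0.333)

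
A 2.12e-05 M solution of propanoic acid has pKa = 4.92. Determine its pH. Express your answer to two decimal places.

pH = 4.96

CH3CH2COOH ⇌ CH3CH2COO- + H+
Ka = 10^(−4.92) = 1.20 × 10^-5
Ka = [H+]²/(2.12e-05 − [H+]) = 1.20 × 10^-5
[H+] is not negligible relative to C₀; solve [H+]² + 1.2e-05·[H+] − 2.54e-10 = 0.
[H+] = (−Ka + √(Ka² + 4·Ka·C₀))/2 = 1.10 × 10^-5 M
pH = −log(1.10 × 10^-5) = 4.96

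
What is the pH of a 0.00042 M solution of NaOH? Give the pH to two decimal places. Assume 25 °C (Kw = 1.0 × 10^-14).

NaOH is a strong base; [OH-] = 0.00042 M.
pOH = -log(0.00042) = 3.38
pH = 14.00 - 3.38 = 10.62

pH = 10.62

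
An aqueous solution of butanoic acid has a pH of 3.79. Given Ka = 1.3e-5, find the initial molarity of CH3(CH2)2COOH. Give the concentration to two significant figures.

[H+] = 10^(-3.79) = 1.62 × 10^-4 M = x
Ka = x²/(C₀ − x) ⇒ C₀ = x + x²/Ka
C₀ = 1.62 × 10^-4 + (1.62 × 10^-4)²/(1.3 × 10^-5) = 2.18 × 10^-3 M

C₀ = 2.2 × 10^-3 M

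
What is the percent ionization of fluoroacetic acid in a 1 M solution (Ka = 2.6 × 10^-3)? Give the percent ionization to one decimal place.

5.0%

FCH2COOH ⇌ FCH2COO- + H+; let x = [H+] at equilibrium.
Ka = x²/(C₀ − x); solving the quadratic gives x = 4.97 × 10^-2 M.
Fraction ionized = 4.97 × 10^-2 / 1 = 0.0497 → 5.0%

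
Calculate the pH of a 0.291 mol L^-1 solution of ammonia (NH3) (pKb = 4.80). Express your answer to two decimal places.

pH = 11.33

NH3 + H2O ⇌ NH4+ + OH-
Kb = 10^(−4.80) = 1.58 × 10^-5
Let x = [OH-] at equilibrium. Kb = x²/(0.291 − x).
Neglecting x in the denominator: x = √(1.58 × 10^-5 × 0.291) = 2.14 × 10^-3 M
pOH = −log(2.14 × 10^-3) = 2.67; pH = 14.00 − 2.67 = 11.33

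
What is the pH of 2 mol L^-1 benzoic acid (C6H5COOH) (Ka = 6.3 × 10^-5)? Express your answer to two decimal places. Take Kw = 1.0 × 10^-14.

C6H5COOH ⇌ C6H5COO- + H+
Let x = [H+] at equilibrium. Ka = x²/(2 − x).
Assume x ≪ 2: x ≈ √(6.3 × 10^-5 × 2) = 1.12 × 10^-2 M
pH = −log(1.12 × 10^-2) = 1.95

pH = 1.95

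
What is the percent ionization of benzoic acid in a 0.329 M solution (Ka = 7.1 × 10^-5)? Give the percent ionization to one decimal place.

1.5%

C6H5COOH ⇌ C6H5COO- + H+; let x = [H+] at equilibrium.
x ≈ √(Ka·C₀) = √(7.1 × 10^-5 × 0.329) = 4.83 × 10^-3 M
Fraction ionized = 4.83 × 10^-3 / 0.329 = 0.0147 → 1.5%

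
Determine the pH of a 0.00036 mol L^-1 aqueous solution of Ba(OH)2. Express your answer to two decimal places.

pH = 10.86

Ba(OH)2 is a strong base (each formula unit releases 2 OH-); [OH-] = 0.00072 M.
pOH = -log(0.00072) = 3.14
pH = 14.00 - 3.14 = 10.86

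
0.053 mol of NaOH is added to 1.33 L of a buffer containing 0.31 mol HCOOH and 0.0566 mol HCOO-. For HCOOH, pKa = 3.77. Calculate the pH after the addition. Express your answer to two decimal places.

pH = 3.40

After neutralization: n(HCOOH) = 0.257 mol, n(HCOO-) = 0.11 mol.
pH = pKa + log(n_HCOO-/n_HCOOH) = 3.77 + log(0.11/0.257) = 3.77 + (-0.369)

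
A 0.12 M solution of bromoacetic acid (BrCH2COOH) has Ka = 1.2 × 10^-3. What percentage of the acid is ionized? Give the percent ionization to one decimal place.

9.5%

BrCH2COOH ⇌ BrCH2COO- + H+; let x = [H+] at equilibrium.
Ka = x²/(C₀ − x); solving the quadratic gives x = 1.14 × 10^-2 M.
% ionization = x/C₀ × 100% = 1.14 × 10^-2/0.12 × 100% = 9.5%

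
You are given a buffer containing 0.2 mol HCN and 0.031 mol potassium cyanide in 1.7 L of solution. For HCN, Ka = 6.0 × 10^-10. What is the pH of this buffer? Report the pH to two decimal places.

pH = 8.41

pKa = −log(6.0 × 10^-10) = 9.222
Henderson–Hasselbalch: pH = pKa + log([CN-]/[HCN]) = 9.222 + log(0.031/0.2)
pH = 9.222 + (-0.810) = 8.41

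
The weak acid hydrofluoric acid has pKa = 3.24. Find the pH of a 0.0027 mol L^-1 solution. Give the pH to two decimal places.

pH = 3.00

HF ⇌ F- + H+
Ka = 10^(−3.24) = 5.75 × 10^-4
Ka = x²/(0.0027 − x) = 5.75 × 10^-4
Here C₀/Ka ≈ 4.7, so the small-x approximation fails. Use the quadratic:
x = [−0.000575 + √(0.000575² + 6.21e-06)]/2 = 9.91 × 10^-4 M
pH = −log[H+] = −log(9.91 × 10^-4) = 3.00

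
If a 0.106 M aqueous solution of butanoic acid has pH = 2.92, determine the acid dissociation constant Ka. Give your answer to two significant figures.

Ka = 1.4 × 10^-5

[H+] = 10^(-2.92) = 1.20 × 10^-3 M
At equilibrium [HA] = 0.106 − 1.20 × 10^-3 = 1.05 × 10^-1 M
Ka = [H+][A-]/[HA] = (1.20 × 10^-3)² / 1.05 × 10^-1 = 1.4 × 10^-5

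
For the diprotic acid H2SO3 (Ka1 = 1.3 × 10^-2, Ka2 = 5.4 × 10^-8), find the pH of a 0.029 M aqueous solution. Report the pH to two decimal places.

pH = 1.85

Ka1 ≫ Ka2, so treat the first dissociation as the only significant source of H+.
Ka1 = x²/(0.029 − x) = 1.3 × 10^-2
Solving the quadratic: x = (−Ka1 + √(Ka1² + 4·Ka1·C₀))/2 = 1.40 × 10^-2 M
pH = −log(1.40 × 10^-2) = 1.85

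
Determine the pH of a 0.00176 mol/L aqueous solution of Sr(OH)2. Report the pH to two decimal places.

Sr(OH)2 is a strong base (each formula unit releases 2 OH-); [OH-] = 0.00352 M.
pOH = -log(0.00352) = 2.45
pH = 14.00 - 2.45 = 11.55

pH = 11.55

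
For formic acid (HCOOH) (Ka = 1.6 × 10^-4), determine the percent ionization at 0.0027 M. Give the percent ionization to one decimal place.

HCOOH ⇌ HCOO- + H+; let x = [H+] at equilibrium.
Ka = x²/(C₀ − x); solving the quadratic gives x = 5.82 × 10^-4 M.
Fraction ionized = 5.82 × 10^-4 / 0.0027 = 0.2156 → 21.6%

21.6%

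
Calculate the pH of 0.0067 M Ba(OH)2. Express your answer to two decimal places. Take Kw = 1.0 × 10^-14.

Ba(OH)2 is a strong base (each formula unit releases 2 OH-); [OH-] = 0.0134 M.
pOH = -log(0.0134) = 1.87
pH = 14.00 - 1.87 = 12.13

pH = 12.13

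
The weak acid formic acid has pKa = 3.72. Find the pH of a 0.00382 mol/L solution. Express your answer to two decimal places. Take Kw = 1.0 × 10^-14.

HCOOH ⇌ HCOO- + H+
Ka = 10^(−3.72) = 1.91 × 10^-4
Ka = x²/(0.00382 − x) = 1.91 × 10^-4
Here C₀/Ka ≈ 20, so the small-x approximation fails. Use the quadratic:
x = (−Ka + √(Ka² + 4·Ka·C₀))/2 = 7.64 × 10^-4 M
pH = −log(7.64 × 10^-4) = 3.12

pH = 3.12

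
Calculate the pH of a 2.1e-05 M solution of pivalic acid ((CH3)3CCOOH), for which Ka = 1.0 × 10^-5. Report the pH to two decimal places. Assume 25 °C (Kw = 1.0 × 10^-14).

pH = 4.99

(CH3)3CCOOH ⇌ (CH3)3CCOO- + H+
From the ICE table, Ka = [H+]²/(2.1e-05 − [H+]) = 1.0 × 10^-5.
[H+] is not negligible relative to C₀; solve [H+]² + 1e-05·[H+] − 2.1e-10 = 0.
[H+] = [−1e-05 + √(1e-05² + 8.4e-10)]/2 = 1.03 × 10^-5 M
pH = −log[H+] = −log(1.03 × 10^-5) = 4.99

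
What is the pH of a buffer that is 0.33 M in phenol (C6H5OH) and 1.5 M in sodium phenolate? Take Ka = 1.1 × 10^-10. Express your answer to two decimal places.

pKa = −log(1.1 × 10^-10) = 9.959
Henderson–Hasselbalch: pH = pKa + log([C6H5O-]/[C6H5OH]) = 9.959 + log(1.5/0.33)
pH = 9.959 + (+0.658) = 10.62

pH = 10.62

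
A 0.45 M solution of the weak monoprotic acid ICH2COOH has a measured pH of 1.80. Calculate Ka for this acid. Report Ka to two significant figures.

[H+] = 10^(-1.80) = 1.58 × 10^-2 M
At equilibrium [HA] = 0.45 − 1.58 × 10^-2 = 4.34 × 10^-1 M
Ka = [H+][A-]/[HA] = (1.58 × 10^-2)² / 4.34 × 10^-1 = 5.8 × 10^-4

Ka = 5.8 × 10^-4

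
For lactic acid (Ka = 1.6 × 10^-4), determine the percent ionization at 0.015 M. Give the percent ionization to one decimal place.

9.8%

CH3CH(OH)COOH ⇌ CH3CH(OH)COO- + H+; let x = [H+] at equilibrium.
Ka = x²/(C₀ − x); solving the quadratic gives x = 1.47 × 10^-3 M.
% ionization = x/C₀ × 100% = 1.47 × 10^-3/0.015 × 100% = 9.8%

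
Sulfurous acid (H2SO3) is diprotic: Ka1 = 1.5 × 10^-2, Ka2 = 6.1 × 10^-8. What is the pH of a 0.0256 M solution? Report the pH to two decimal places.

pH = 1.87

Ka1 ≫ Ka2, so treat the first dissociation as the only significant source of H+.
Ka1 = x²/(0.0256 − x) = 1.5 × 10^-2
Solving the quadratic: x = (−Ka1 + √(Ka1² + 4·Ka1·C₀))/2 = 1.35 × 10^-2 M
pH = −log(1.35 × 10^-2) = 1.87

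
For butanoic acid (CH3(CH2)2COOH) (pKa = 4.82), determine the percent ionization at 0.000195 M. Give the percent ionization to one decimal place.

CH3(CH2)2COOH ⇌ CH3(CH2)2COO- + H+; let x = [H+] at equilibrium.
Ka = 10^(−4.82) = 1.51 × 10^-5
Solve x² + 1.51e-05x − 2.94e-09 = 0 → x = 4.72 × 10^-5 M
% ionization = x/C₀ × 100% = 4.72 × 10^-5/0.000195 × 100% = 24.2%

24.2%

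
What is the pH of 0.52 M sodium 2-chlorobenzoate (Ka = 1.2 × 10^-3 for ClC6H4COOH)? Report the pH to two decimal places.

ClC6H4COO- is the conjugate base of the weak acid ClC6H4COOH.
Kb = Kw/Ka = 1.0×10^-14 / 1.2 × 10^-3 = 8.33 × 10^-12
From the ICE table, Kb = [OH-]²/(0.52 − [OH-]) = 8.33 × 10^-12.
Since Kb ≪ C₀, [OH-] ≈ √(Kb·C₀) = 2.08 × 10^-6 M.
([OH-]/C₀ = 0.0004% < 5%, so the approximation holds.)
pOH = 5.68, so pH = 14.00 − pOH = 8.32

pH = 8.32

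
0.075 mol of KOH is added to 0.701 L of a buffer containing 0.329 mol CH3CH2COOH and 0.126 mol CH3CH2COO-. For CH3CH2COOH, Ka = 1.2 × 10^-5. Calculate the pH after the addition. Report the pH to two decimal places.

pH = 4.82

After neutralization: n(CH3CH2COOH) = 0.254 mol, n(CH3CH2COO-) = 0.201 mol.
pKa = −log(1.2 × 10^-5) = 4.921
Henderson–Hasselbalch with mole ratio 0.201/0.254: pH = 4.921 + (-0.102)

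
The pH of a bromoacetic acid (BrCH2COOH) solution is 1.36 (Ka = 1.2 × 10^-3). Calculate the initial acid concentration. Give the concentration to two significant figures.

C₀ = 1.6 M

[H+] = 10^(-1.36) = 4.37 × 10^-2 M = x
Ka = x²/(C₀ − x) ⇒ C₀ = x + x²/Ka
C₀ = 4.37 × 10^-2 + (4.37 × 10^-2)²/(1.2 × 10^-3) = 1.64 M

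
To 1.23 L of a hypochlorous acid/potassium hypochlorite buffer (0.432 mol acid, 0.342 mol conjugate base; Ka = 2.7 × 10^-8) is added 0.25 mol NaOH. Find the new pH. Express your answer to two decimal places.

pH = 8.08

After neutralization: n(HOCl) = 0.182 mol, n(OCl-) = 0.592 mol.
pKa = −log(2.7 × 10^-8) = 7.569
pH = pKa + log([A⁻]/[HA]) = 7.569 + log(0.592/0.182) = 7.569 +0.512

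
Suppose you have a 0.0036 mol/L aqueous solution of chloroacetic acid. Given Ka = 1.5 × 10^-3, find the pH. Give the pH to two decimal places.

pH = 2.77

ClCH2COOH ⇌ ClCH2COO- + H+
From the ICE table, Ka = [H+]²/(0.0036 − [H+]) = 1.5 × 10^-3.
[H+] is not negligible relative to C₀; solve [H+]² + 0.0015·[H+] − 5.4e-06 = 0.
[H+] = (−Ka + √(Ka² + 4·Ka·C₀))/2 = 1.69 × 10^-3 M
pH = −log(1.69 × 10^-3) = 2.77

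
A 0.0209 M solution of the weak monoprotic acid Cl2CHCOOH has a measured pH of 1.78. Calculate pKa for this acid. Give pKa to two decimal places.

[H+] = 10^(-1.78) = 1.66 × 10^-2 M
At equilibrium [HA] = 0.0209 − 1.66 × 10^-2 = 4.30 × 10^-3 M
Ka = [H+][A-]/[HA] = (1.66 × 10^-2)² / 4.30 × 10^-3 = 6.41 × 10^-2
pKa = -log(6.41 × 10^-2) = 1.19

pKa = 1.19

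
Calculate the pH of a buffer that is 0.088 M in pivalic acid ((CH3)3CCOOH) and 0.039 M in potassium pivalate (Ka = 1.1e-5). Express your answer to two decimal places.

pKa = −log(1.1 × 10^-5) = 4.959
Henderson–Hasselbalch: pH = pKa + log([(CH3)3CCOO-]/[(CH3)3CCOOH]) = 4.959 + log(0.039/0.088)
pH = 4.959 + (-0.353) = 4.61

pH = 4.61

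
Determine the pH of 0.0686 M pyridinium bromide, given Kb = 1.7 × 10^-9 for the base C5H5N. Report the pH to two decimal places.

C5H5NH+ is the conjugate acid of the weak base C5H5N.
Ka = Kw/Kb = 1.0×10^-14 / 1.7 × 10^-9 = 5.88 × 10^-6
From the ICE table, Ka = [H+]²/(0.0686 − [H+]) = 5.88 × 10^-6.
Since Ka ≪ C₀, [H+] ≈ √(Ka·C₀) = 6.35 × 10^-4 M.
Check: 0.93% ionized — well under 5%, approximation valid.
pH = −log[H+] = −log(6.35 × 10^-4) = 3.20

pH = 3.20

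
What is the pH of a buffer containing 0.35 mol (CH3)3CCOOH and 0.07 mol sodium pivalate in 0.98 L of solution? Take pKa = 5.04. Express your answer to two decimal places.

Henderson–Hasselbalch: pH = pKa + log([(CH3)3CCOO-]/[(CH3)3CCOOH]) = 5.04 + log(0.07/0.35)
pH = 5.04 + (-0.699) = 4.34

pH = 4.34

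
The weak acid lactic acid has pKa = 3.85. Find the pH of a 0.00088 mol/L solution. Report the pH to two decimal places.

CH3CH(OH)COOH ⇌ CH3CH(OH)COO- + H+
Ka = 10^(−3.85) = 1.41 × 10^-4
Let x = [H+] at equilibrium. Ka = x²/(0.00088 − x).
The 5% rule fails; solving x² + Ka·x − Ka·C₀ = 0 exactly:
x = (−Ka + √(Ka² + 4·Ka·C₀))/2 = 2.89 × 10^-4 M
pH = −log(2.89 × 10^-4) = 3.54

pH = 3.54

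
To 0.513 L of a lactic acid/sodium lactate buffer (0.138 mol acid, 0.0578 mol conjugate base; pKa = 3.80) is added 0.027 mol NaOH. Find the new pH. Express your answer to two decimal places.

pH = 3.68

OH- converts CH3CH(OH)COOH to CH3CH(OH)COO-: CH3CH(OH)COOH → 0.111 mol, CH3CH(OH)COO- → 0.0848 mol.
pH = pKa + log([A⁻]/[HA]) = 3.80 + log(0.0848/0.111) = 3.80 -0.117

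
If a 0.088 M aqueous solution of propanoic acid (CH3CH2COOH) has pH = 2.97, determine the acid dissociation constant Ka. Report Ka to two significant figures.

[H+] = 10^(-2.97) = 1.07 × 10^-3 M
At equilibrium [HA] = 0.088 − 1.07 × 10^-3 = 8.69 × 10^-2 M
Ka = [H+][A-]/[HA] = (1.07 × 10^-3)² / 8.69 × 10^-2 = 1.3 × 10^-5

Ka = 1.3 × 10^-5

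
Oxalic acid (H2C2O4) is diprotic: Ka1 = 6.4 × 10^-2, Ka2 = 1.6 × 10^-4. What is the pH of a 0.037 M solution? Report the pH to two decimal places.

Ka1 ≫ Ka2, so treat the first dissociation as the only significant source of H+.
Ka1 = x²/(0.037 − x) = 6.4 × 10^-2
Solving the quadratic: x = (−Ka1 + √(Ka1² + 4·Ka1·C₀))/2 = 2.62 × 10^-2 M
pH = −log(2.62 × 10^-2) = 1.58

pH = 1.58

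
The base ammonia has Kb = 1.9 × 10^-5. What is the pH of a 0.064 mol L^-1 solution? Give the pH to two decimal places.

NH3 + H2O ⇌ NH4+ + OH-
From the ICE table, Kb = x²/(0.064 − x) = 1.9 × 10^-5.
Neglecting x in the denominator: x = √(1.9 × 10^-5 × 0.064) = 1.10 × 10^-3 M
(x/C₀ = 1.7% < 5%, so the approximation holds.)
pOH = 2.96, so pH = 14.00 − pOH = 11.04

pH = 11.04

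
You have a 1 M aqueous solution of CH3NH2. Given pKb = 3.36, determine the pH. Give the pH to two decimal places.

CH3NH2 + H2O ⇌ CH3NH3+ + OH-
Kb = 10^(−3.36) = 4.37 × 10^-4
From the ICE table, Kb = x²/(1 − x) = 4.37 × 10^-4.
Neglecting x in the denominator: x = √(4.37 × 10^-4 × 1) = 2.09 × 10^-2 M
(x/C₀ = 2.1% < 5%, so the approximation holds.)
pOH = 1.68, so pH = 14.00 − pOH = 12.32

pH = 12.32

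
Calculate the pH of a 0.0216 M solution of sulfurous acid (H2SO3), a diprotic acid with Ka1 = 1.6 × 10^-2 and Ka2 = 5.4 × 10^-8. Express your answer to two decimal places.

pH = 1.91

Ka1 ≫ Ka2, so treat the first dissociation as the only significant source of H+.
Ka1 = x²/(0.0216 − x) = 1.6 × 10^-2
Solving the quadratic: x = (−Ka1 + √(Ka1² + 4·Ka1·C₀))/2 = 1.22 × 10^-2 M
pH = −log(1.22 × 10^-2) = 1.91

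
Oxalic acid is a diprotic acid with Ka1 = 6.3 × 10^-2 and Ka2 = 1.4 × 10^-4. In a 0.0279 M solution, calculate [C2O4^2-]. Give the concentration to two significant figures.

1.4 × 10^-4 M

First ionization gives [H+] ≈ [HC2O4-] = 2.09 × 10^-2 M.
Second step: Ka2 = [H+][C2O4^2-]/[HC2O4-] ≈ [C2O4^2-] (since [H+] ≈ [HC2O4-]).
So [C2O4^2-] ≈ Ka2.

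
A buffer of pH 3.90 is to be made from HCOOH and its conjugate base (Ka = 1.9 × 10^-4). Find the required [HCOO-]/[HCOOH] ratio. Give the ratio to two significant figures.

pKa = -log(1.9 × 10^-4) = 3.721
pH = pKa + log(r) ⇒ log(r) = 3.90 − 3.721 = +0.179
r = [HCOO-]/[HCOOH] = 10^(+0.179) = 1.51

ratio = 1.5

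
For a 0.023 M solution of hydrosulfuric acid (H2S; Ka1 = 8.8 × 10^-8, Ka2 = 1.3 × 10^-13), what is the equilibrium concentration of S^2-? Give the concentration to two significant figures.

1.3 × 10^-13 M

First ionization gives [H+] ≈ [HS-] = 4.50 × 10^-5 M.
Second step: Ka2 = [H+][S^2-]/[HS-] ≈ [S^2-] (since [H+] ≈ [HS-]).
So [S^2-] ≈ Ka2.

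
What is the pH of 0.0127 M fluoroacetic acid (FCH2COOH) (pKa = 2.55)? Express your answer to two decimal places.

FCH2COOH ⇌ FCH2COO- + H+
Ka = 10^(−2.55) = 2.82 × 10^-3
From the ICE table, Ka = [H+]²/(0.0127 − [H+]) = 2.82 × 10^-3.
Here C₀/Ka ≈ 4.5, so the small-[H+] approximation fails. Use the quadratic:
[H+] = (−Ka + √(Ka² + 4·Ka·C₀))/2 = 4.74 × 10^-3 M
pH = −log[H+] = −log(4.74 × 10^-3) = 2.32

pH = 2.32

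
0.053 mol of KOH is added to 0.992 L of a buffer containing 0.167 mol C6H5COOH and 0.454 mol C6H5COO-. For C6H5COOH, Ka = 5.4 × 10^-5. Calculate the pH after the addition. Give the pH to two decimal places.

After neutralization: n(C6H5COOH) = 0.114 mol, n(C6H5COO-) = 0.507 mol.
pKa = −log(5.4 × 10^-5) = 4.268
pH = pKa + log(n_C6H5COO-/n_C6H5COOH) = 4.268 + log(0.507/0.114) = 4.268 + (+0.648)

pH = 4.92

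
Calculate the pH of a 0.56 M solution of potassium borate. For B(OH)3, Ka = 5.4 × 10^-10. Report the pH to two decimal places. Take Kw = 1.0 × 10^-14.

B(OH)4- is the conjugate base of the weak acid B(OH)3.
Kb = Kw/Ka = 1.0×10^-14 / 5.4 × 10^-10 = 1.85 × 10^-5
Kb = x²/(0.56 − x) = 1.85 × 10^-5
Assume x ≪ 0.56: x ≈ √(1.85 × 10^-5 × 0.56) = 3.22 × 10^-3 M
(x/C₀ = 0.57% < 5%, so the approximation holds.)
pOH = −log(3.22 × 10^-3) = 2.49; pH = 14.00 − 2.49 = 11.51

pH = 11.51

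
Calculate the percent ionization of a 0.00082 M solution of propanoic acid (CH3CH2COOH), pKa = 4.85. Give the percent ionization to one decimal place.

12.3%

CH3CH2COOH ⇌ CH3CH2COO- + H+; let x = [H+] at equilibrium.
Ka = 10^(−4.85) = 1.41 × 10^-5
Ka = x²/(C₀ − x); solving the quadratic gives x = 1.01 × 10^-4 M.
% ionization = x/C₀ × 100% = 1.01 × 10^-4/0.00082 × 100% = 12.3%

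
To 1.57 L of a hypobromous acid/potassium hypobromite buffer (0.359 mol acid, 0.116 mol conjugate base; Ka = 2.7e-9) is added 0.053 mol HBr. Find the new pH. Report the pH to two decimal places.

Added H+ converts OBr- to HOBr: HOBr → 0.412 mol, OBr- → 0.063 mol.
pKa = −log(2.7 × 10^-9) = 8.569
pH = pKa + log([A⁻]/[HA]) = 8.569 + log(0.063/0.412) = 8.569 -0.816

pH = 7.75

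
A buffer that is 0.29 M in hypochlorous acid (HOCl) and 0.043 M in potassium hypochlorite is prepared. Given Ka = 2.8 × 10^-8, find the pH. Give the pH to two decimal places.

pKa = −log(2.8 × 10^-8) = 7.553
Henderson–Hasselbalch: pH = pKa + log([OCl-]/[HOCl]) = 7.553 + log(0.043/0.29)
pH = 7.553 + (-0.829) = 6.72

pH = 6.72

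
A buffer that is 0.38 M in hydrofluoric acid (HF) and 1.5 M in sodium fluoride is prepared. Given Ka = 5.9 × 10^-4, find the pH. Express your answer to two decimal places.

pKa = −log(5.9 × 10^-4) = 3.229
Using pH = pKa + log([base]/[acid]) with [base]/[acid] = 1.5/0.38:
pH = 3.229 + (+0.596) = 3.83

pH = 3.83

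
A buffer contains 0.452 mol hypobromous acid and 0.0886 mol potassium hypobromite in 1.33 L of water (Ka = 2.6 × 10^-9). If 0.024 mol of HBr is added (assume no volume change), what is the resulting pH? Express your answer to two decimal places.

pH = 7.72

Added H+ converts OBr- to HOBr: HOBr → 0.476 mol, OBr- → 0.0646 mol.
pKa = −log(2.6 × 10^-9) = 8.585
pH = pKa + log([A⁻]/[HA]) = 8.585 + log(0.0646/0.476) = 8.585 -0.867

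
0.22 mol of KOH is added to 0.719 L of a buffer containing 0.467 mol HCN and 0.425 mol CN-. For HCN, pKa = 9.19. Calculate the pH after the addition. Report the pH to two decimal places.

pH = 9.61

OH- converts HCN to CN-: HCN → 0.247 mol, CN- → 0.645 mol.
pH = pKa + log([A⁻]/[HA]) = 9.19 + log(0.645/0.247) = 9.19 +0.417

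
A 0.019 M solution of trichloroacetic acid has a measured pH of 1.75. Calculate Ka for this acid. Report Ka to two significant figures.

Ka = 2.6 × 10^-1

[H+] = 10^(-1.75) = 1.78 × 10^-2 M
At equilibrium [HA] = 0.019 − 1.78 × 10^-2 = 1.20 × 10^-3 M
Ka = [H+][A-]/[HA] = (1.78 × 10^-2)² / 1.20 × 10^-3 = 2.6 × 10^-1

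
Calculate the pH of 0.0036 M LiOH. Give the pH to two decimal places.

pH = 11.56

LiOH is a strong base; [OH-] = 0.0036 M.
pOH = -log(0.0036) = 2.44
pH = 14.00 - 2.44 = 11.56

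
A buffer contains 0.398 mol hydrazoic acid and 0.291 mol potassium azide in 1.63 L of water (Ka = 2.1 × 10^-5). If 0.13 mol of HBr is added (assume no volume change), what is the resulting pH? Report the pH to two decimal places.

After neutralization: n(HN3) = 0.528 mol, n(N3-) = 0.161 mol.
pKa = −log(2.1 × 10^-5) = 4.678
pH = pKa + log(n_N3-/n_HN3) = 4.678 + log(0.161/0.528) = 4.678 + (-0.516)

pH = 4.16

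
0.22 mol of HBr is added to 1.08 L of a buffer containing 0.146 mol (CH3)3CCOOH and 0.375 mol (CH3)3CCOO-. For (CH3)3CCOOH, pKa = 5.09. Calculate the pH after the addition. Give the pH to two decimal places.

pH = 4.72

After neutralization: n((CH3)3CCOOH) = 0.366 mol, n((CH3)3CCOO-) = 0.155 mol.
Henderson–Hasselbalch with mole ratio 0.155/0.366: pH = 5.09 + (-0.373)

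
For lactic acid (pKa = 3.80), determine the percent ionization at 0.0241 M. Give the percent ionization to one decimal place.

CH3CH(OH)COOH ⇌ CH3CH(OH)COO- + H+; let x = [H+] at equilibrium.
Ka = 10^(−3.80) = 1.58 × 10^-4
Ka = x²/(C₀ − x); solving the quadratic gives x = 1.87 × 10^-3 M.
Fraction ionized = 1.87 × 10^-3 / 0.0241 = 0.0776 → 7.8%

7.8%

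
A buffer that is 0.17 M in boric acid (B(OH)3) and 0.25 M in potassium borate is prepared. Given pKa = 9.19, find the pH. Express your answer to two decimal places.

pH = pKa + log([A⁻]/[HA]) = 9.19 + log(0.25/0.17)
pH = 9.19 + (+0.167) = 9.36

pH = 9.36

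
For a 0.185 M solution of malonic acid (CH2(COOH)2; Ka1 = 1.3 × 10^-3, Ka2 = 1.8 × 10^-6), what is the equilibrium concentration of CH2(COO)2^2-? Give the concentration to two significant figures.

First ionization gives [H+] ≈ [CH2(COOH)COO-] = 1.49 × 10^-2 M.
Second step: Ka2 = [H+][CH2(COO)2^2-]/[CH2(COOH)COO-] ≈ [CH2(COO)2^2-] (since [H+] ≈ [CH2(COOH)COO-]).
So [CH2(COO)2^2-] ≈ Ka2.

1.8 × 10^-6 M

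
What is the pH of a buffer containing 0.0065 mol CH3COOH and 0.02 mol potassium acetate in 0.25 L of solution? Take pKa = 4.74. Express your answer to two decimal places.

pH = pKa + log([A⁻]/[HA]) = 4.74 + log(0.02/0.0065)
pH = 4.74 + (+0.488) = 5.23

pH = 5.23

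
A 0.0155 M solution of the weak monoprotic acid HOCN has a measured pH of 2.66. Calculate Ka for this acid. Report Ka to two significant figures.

[H+] = 10^(-2.66) = 2.19 × 10^-3 M
At equilibrium [HA] = 0.0155 − 2.19 × 10^-3 = 1.33 × 10^-2 M
Ka = [H+][A-]/[HA] = (2.19 × 10^-3)² / 1.33 × 10^-2 = 3.6 × 10^-4

Ka = 3.6 × 10^-4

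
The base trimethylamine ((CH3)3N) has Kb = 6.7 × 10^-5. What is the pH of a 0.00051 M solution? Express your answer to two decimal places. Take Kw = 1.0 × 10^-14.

(CH3)3N + H2O ⇌ (CH3)3NH+ + OH-
From the ICE table, Kb = [OH-]²/(0.00051 − [OH-]) = 6.7 × 10^-5.
The 5% rule fails; solving [OH-]² + Kb·[OH-] − Kb·C₀ = 0 exactly:
[OH-] = [−6.7e-05 + √(6.7e-05² + 1.37e-07)]/2 = 1.54 × 10^-4 M
pOH = 3.81, so pH = 14.00 − pOH = 10.19

pH = 10.19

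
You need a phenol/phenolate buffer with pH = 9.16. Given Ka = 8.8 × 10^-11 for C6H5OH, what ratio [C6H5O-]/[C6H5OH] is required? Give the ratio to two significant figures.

pKa = -log(8.8 × 10^-11) = 10.056
pH = pKa + log(r) ⇒ log(r) = 9.16 − 10.056 = -0.896
r = [C6H5O-]/[C6H5OH] = 10^(-0.896) = 0.127

ratio = 0.13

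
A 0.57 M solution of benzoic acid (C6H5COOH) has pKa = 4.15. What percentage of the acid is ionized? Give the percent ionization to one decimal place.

1.1%

C6H5COOH ⇌ C6H5COO- + H+; let x = [H+] at equilibrium.
Ka = 10^(−4.15) = 7.08 × 10^-5
x ≈ √(Ka·C₀) = √(7.08 × 10^-5 × 0.57) = 6.35 × 10^-3 M
Fraction ionized = 6.35 × 10^-3 / 0.57 = 0.0111 → 1.1%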